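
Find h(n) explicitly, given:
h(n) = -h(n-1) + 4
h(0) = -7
First-order linear non-homogeneous.
Homogeneous solution: h_h(n) = A·(-1)^n.
Try constant particular solution h_p = K: K = -K + 4 ⇒ K = 2.
General: h(n) = A·(-1)^n + 2.
Apply h(0) = -7: A + 2 = -7 ⇒ A = -9.
So h(n) = 2 - 9 \left(-1\right)^{n}.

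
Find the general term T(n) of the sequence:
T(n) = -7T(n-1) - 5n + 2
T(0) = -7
First-order linear with linear forcing.
Homogeneous solution: T_h(n) = A·(-7)^n.
Try particular T_p(n) = pn + q. Substituting:
  pn + q = -7(p(n-1) + q) - 5n + 2.
Matching the n-coefficient: p = -7p - 5 ⇒ p = - \frac{5}{8}.
Matching constants: q = 7p - 7q + 2 ⇒ q = - \frac{19}{64}.
General: T(n) = A·(-7)^n - \frac{5 n}{8} - \frac{19}{64}.
Apply T(0) = -7: A - \frac{19}{64} = -7 ⇒ A = - \frac{429}{64}.
So T(n) = - \frac{429 \left(-7\right)^{n}}{64} - \frac{5 n}{8} - \frac{19}{64}.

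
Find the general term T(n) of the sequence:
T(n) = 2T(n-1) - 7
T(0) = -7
First-order linear non-homogeneous.
Homogeneous solution: T_h(n) = A·(2)^n.
Try constant particular solution T_p = K: K = 2K - 7 ⇒ K = 7.
General: T(n) = A·(2)^n + 7.
Apply T(0) = -7: A + 7 = -7 ⇒ A = -14.
So T(n) = 7 - 14 \cdot 2^{n}.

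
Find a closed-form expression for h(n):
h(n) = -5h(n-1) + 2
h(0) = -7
First-order linear non-homogeneous.
Homogeneous solution: h_h(n) = A·(-5)^n.
Try constant particular solution h_p = K: K = -5K + 2 ⇒ K = \frac{1}{3}.
General: h(n) = A·(-5)^n + \frac{1}{3}.
Apply h(0) = -7: A + \frac{1}{3} = -7 ⇒ A = - \frac{22}{3}.
So h(n) = \frac{1}{3} - \frac{22 \left(-5\right)^{n}}{3}.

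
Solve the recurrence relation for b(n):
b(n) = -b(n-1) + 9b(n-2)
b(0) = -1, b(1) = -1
Characteristic equation: x² + x - 9 = 0.
Discriminant Δ = (-1)² + 4·(9) = 37.
Roots r₁,₂ = (-1 ± √37)/2, so r₁ = - \frac{1}{2} + \frac{\sqrt{37}}{2}, r₂ = - \frac{\sqrt{37}}{2} - \frac{1}{2}.
General solution: b(n) = A·r₁^n + B·r₂^n.
From the initial conditions, A + B = -1 and r₁A + r₂B = -1.
Since r₁ - r₂ = √37: A = (-1 - (-1)r₂)/√37 = - \frac{1}{2} - \frac{3 \sqrt{37}}{74}, and B = -1 - A = - \frac{1}{2} + \frac{3 \sqrt{37}}{74}.
So b(n) = \left(- \frac{1}{2} - \frac{3 \sqrt{37}}{74}\right)\left(- \frac{1}{2} + \frac{\sqrt{37}}{2}\right)^n + \left(- \frac{1}{2} + \frac{3 \sqrt{37}}{74}\right)\left(- \frac{\sqrt{37}}{2} - \frac{1}{2}\right)^n.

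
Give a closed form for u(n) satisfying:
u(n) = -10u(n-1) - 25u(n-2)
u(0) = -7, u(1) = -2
Characteristic equation: x² + 10x + 25 = 0, which is (x - (-5))².
Repeated root r = -5.
General solution: u(n) = (A + Bn)·(-5)^n.
From u(0) = -7: A = -7.
From u(1) = -2: (A + B)·(-5) = -2 ⇒ B = \frac{37}{5}.
So u(n) = \left(\frac{37 n}{5} - 7\right) \cdot (-5)^n.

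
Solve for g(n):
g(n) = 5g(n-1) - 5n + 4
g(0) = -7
First-order linear with linear forcing.
Homogeneous solution: g_h(n) = A·(5)^n.
Try particular g_p(n) = pn + q. Substituting:
  pn + q = 5(p(n-1) + q) - 5n + 4.
Matching the n-coefficient: p = 5p - 5 ⇒ p = \frac{5}{4}.
Matching constants: q = -5p + 5q + 4 ⇒ q = \frac{9}{16}.
General: g(n) = A·(5)^n + \frac{5 n}{4} + \frac{9}{16}.
Apply g(0) = -7: A + \frac{9}{16} = -7 ⇒ A = - \frac{121}{16}.
So g(n) = - \frac{121 \cdot 5^{n}}{16} + \frac{5 n}{4} + \frac{9}{16}.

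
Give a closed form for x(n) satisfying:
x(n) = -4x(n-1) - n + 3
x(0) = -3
First-order linear with linear forcing.
Homogeneous solution: x_h(n) = A·(-4)^n.
Try particular x_p(n) = pn + q. Substituting:
  pn + q = -4(p(n-1) + q) - n + 3.
Matching the n-coefficient: p = -4p - 1 ⇒ p = - \frac{1}{5}.
Matching constants: q = 4p - 4q + 3 ⇒ q = \frac{11}{25}.
General: x(n) = A·(-4)^n - \frac{n}{5} + \frac{11}{25}.
Apply x(0) = -3: A + \frac{11}{25} = -3 ⇒ A = - \frac{86}{25}.
So x(n) = - \frac{86 \left(-4\right)^{n}}{25} - \frac{n}{5} + \frac{11}{25}.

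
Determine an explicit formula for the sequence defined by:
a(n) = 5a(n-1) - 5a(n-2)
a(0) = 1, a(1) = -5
Characteristic equation: x² - 5x + 5 = 0.
Discriminant Δ = (5)² + 4·(-5) = 5.
Roots r₁,₂ = (5 ± √5)/2, so r₁ = \frac{\sqrt{5}}{2} + \frac{5}{2}, r₂ = \frac{5}{2} - \frac{\sqrt{5}}{2}.
General solution: a(n) = A·r₁^n + B·r₂^n.
From the initial conditions, A + B = 1 and r₁A + r₂B = -5.
Since r₁ - r₂ = √5: A = (-5 - (1)r₂)/√5 = \frac{1}{2} - \frac{3 \sqrt{5}}{2}, and B = 1 - A = \frac{1}{2} + \frac{3 \sqrt{5}}{2}.
So a(n) = \left(\frac{1}{2} - \frac{3 \sqrt{5}}{2}\right)\left(\frac{\sqrt{5}}{2} + \frac{5}{2}\right)^n + \left(\frac{1}{2} + \frac{3 \sqrt{5}}{2}\right)\left(\frac{5}{2} - \frac{\sqrt{5}}{2}\right)^n.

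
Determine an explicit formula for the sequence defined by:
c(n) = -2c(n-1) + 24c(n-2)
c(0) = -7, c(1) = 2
Characteristic equation: x² + 2x - 24 = 0, which factors as (x - (-6))(x - (4)) = 0.
Roots r₁ = -6, r₂ = 4 (distinct).
General solution: c(n) = A·(-6)^n + B·(4)^n.
From c(0) = -7: A + B = -7.
From c(1) = 2: -6A + 4B = 2.
Solving: A = -3, B = -4.
So c(n) = - 3 \left(-6\right)^{n} - 4 \cdot 4^{n}.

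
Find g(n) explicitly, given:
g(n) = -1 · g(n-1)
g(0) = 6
Pure geometric recurrence with ratio -1.
By induction g(n) = g(0) · (-1)^n = 6 \left(-1\right)^{n}.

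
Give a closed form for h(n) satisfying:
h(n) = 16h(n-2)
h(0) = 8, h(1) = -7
Characteristic equation: x² - 16 = 0, which factors as (x - (4))(x - (-4)) = 0.
Roots r₁ = 4, r₂ = -4 (distinct).
General solution: h(n) = A·(4)^n + B·(-4)^n.
From h(0) = 8: A + B = 8.
From h(1) = -7: 4A - 4B = -7.
Solving: A = \frac{25}{8}, B = \frac{39}{8}.
So h(n) = \frac{39 \left(-4\right)^{n}}{8} + \frac{25 \cdot 4^{n}}{8}.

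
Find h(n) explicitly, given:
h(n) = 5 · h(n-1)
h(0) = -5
Pure geometric recurrence with ratio 5.
By induction h(n) = h(0) · (5)^n = - 5 \cdot 5^{n}.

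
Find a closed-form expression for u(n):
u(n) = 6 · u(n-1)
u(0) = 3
Pure geometric recurrence with ratio 6.
By induction u(n) = u(0) · (6)^n = 3 \cdot 6^{n}.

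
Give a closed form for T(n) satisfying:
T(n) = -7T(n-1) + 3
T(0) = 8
First-order linear non-homogeneous.
Homogeneous solution: T_h(n) = A·(-7)^n.
Try constant particular solution T_p = K: K = -7K + 3 ⇒ K = \frac{3}{8}.
General: T(n) = A·(-7)^n + \frac{3}{8}.
Apply T(0) = 8: A + \frac{3}{8} = 8 ⇒ A = \frac{61}{8}.
So T(n) = \frac{61 \left(-7\right)^{n}}{8} + \frac{3}{8}.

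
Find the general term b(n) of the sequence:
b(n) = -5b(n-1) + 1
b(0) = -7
First-order linear non-homogeneous.
Homogeneous solution: b_h(n) = A·(-5)^n.
Try constant particular solution b_p = K: K = -5K + 1 ⇒ K = \frac{1}{6}.
General: b(n) = A·(-5)^n + \frac{1}{6}.
Apply b(0) = -7: A + \frac{1}{6} = -7 ⇒ A = - \frac{43}{6}.
So b(n) = \frac{1}{6} - \frac{43 \left(-5\right)^{n}}{6}.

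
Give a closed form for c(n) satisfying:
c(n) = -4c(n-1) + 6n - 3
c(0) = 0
First-order linear with linear forcing.
Homogeneous solution: c_h(n) = A·(-4)^n.
Try particular c_p(n) = pn + q. Substituting:
  pn + q = -4(p(n-1) + q) + 6n - 3.
Matching the n-coefficient: p = -4p + 6 ⇒ p = \frac{6}{5}.
Matching constants: q = 4p - 4q - 3 ⇒ q = \frac{9}{25}.
General: c(n) = A·(-4)^n + \frac{6 n}{5} + \frac{9}{25}.
Apply c(0) = 0: A + \frac{9}{25} = 0 ⇒ A = - \frac{9}{25}.
So c(n) = - \frac{9 \left(-4\right)^{n}}{25} + \frac{6 n}{5} + \frac{9}{25}.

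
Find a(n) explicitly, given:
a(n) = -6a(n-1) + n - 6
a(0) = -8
First-order linear with linear forcing.
Homogeneous solution: a_h(n) = A·(-6)^n.
Try particular a_p(n) = pn + q. Substituting:
  pn + q = -6(p(n-1) + q) + n - 6.
Matching the n-coefficient: p = -6p + 1 ⇒ p = \frac{1}{7}.
Matching constants: q = 6p - 6q - 6 ⇒ q = - \frac{36}{49}.
General: a(n) = A·(-6)^n + \frac{n}{7} - \frac{36}{49}.
Apply a(0) = -8: A - \frac{36}{49} = -8 ⇒ A = - \frac{356}{49}.
So a(n) = - \frac{356 \left(-6\right)^{n}}{49} + \frac{n}{7} - \frac{36}{49}.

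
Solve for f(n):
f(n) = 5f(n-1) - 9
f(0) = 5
First-order linear non-homogeneous.
Homogeneous solution: f_h(n) = A·(5)^n.
Try constant particular solution f_p = K: K = 5K - 9 ⇒ K = \frac{9}{4}.
General: f(n) = A·(5)^n + \frac{9}{4}.
Apply f(0) = 5: A + \frac{9}{4} = 5 ⇒ A = \frac{11}{4}.
So f(n) = \frac{11 \cdot 5^{n}}{4} + \frac{9}{4}.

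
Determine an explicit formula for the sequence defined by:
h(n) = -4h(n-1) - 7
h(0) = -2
First-order linear non-homogeneous.
Homogeneous solution: h_h(n) = A·(-4)^n.
Try constant particular solution h_p = K: K = -4K - 7 ⇒ K = - \frac{7}{5}.
General: h(n) = A·(-4)^n - \frac{7}{5}.
Apply h(0) = -2: A - \frac{7}{5} = -2 ⇒ A = - \frac{3}{5}.
So h(n) = - \frac{3 \left(-4\right)^{n}}{5} - \frac{7}{5}.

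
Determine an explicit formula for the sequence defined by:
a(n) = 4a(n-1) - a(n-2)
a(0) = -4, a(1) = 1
Characteristic equation: x² - 4x + 1 = 0.
Discriminant Δ = (4)² + 4·(-1) = 12.
Roots r₁,₂ = (4 ± √12)/2, so r₁ = \sqrt{3} + 2, r₂ = 2 - \sqrt{3}.
General solution: a(n) = A·r₁^n + B·r₂^n.
From the initial conditions, A + B = -4 and r₁A + r₂B = 1.
Since r₁ - r₂ = √12: A = (1 - (-4)r₂)/√12 = -2 + \frac{3 \sqrt{3}}{2}, and B = -4 - A = - \frac{3 \sqrt{3}}{2} - 2.
So a(n) = \left(-2 + \frac{3 \sqrt{3}}{2}\right)\left(\sqrt{3} + 2\right)^n + \left(- \frac{3 \sqrt{3}}{2} - 2\right)\left(2 - \sqrt{3}\right)^n.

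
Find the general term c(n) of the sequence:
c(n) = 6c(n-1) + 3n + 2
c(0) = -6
First-order linear with linear forcing.
Homogeneous solution: c_h(n) = A·(6)^n.
Try particular c_p(n) = pn + q. Substituting:
  pn + q = 6(p(n-1) + q) + 3n + 2.
Matching the n-coefficient: p = 6p + 3 ⇒ p = - \frac{3}{5}.
Matching constants: q = -6p + 6q + 2 ⇒ q = - \frac{28}{25}.
General: c(n) = A·(6)^n - \frac{3 n}{5} - \frac{28}{25}.
Apply c(0) = -6: A - \frac{28}{25} = -6 ⇒ A = - \frac{122}{25}.
So c(n) = - \frac{122 \cdot 6^{n}}{25} - \frac{3 n}{5} - \frac{28}{25}.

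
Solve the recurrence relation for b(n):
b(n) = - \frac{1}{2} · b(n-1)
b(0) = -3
Pure geometric recurrence with ratio - \frac{1}{2}.
By induction b(n) = b(0) · (- \frac{1}{2})^n = - 3 \left(- \frac{1}{2}\right)^{n}.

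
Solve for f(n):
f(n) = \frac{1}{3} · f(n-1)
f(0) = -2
Pure geometric recurrence with ratio \frac{1}{3}.
By induction f(n) = f(0) · (\frac{1}{3})^n = - 2 \cdot 3^{- n}.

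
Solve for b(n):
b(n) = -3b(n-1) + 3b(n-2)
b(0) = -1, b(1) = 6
Characteristic equation: x² + 3x - 3 = 0.
Discriminant Δ = (-3)² + 4·(3) = 21.
Roots r₁,₂ = (-3 ± √21)/2, so r₁ = - \frac{3}{2} + \frac{\sqrt{21}}{2}, r₂ = - \frac{\sqrt{21}}{2} - \frac{3}{2}.
General solution: b(n) = A·r₁^n + B·r₂^n.
From the initial conditions, A + B = -1 and r₁A + r₂B = 6.
Since r₁ - r₂ = √21: A = (6 - (-1)r₂)/√21 = - \frac{1}{2} + \frac{3 \sqrt{21}}{14}, and B = -1 - A = - \frac{3 \sqrt{21}}{14} - \frac{1}{2}.
So b(n) = \left(- \frac{1}{2} + \frac{3 \sqrt{21}}{14}\right)\left(- \frac{3}{2} + \frac{\sqrt{21}}{2}\right)^n + \left(- \frac{3 \sqrt{21}}{14} - \frac{1}{2}\right)\left(- \frac{\sqrt{21}}{2} - \frac{3}{2}\right)^n.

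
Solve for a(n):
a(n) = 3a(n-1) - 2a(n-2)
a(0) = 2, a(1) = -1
Characteristic equation: x² - 3x + 2 = 0, which factors as (x - (1))(x - (2)) = 0.
Roots r₁ = 1, r₂ = 2 (distinct).
General solution: a(n) = A·(1)^n + B·(2)^n.
From a(0) = 2: A + B = 2.
From a(1) = -1: A + 2B = -1.
Solving: A = 5, B = -3.
So a(n) = 5 - 3 \cdot 2^{n}.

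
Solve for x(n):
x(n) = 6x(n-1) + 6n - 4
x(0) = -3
First-order linear with linear forcing.
Homogeneous solution: x_h(n) = A·(6)^n.
Try particular x_p(n) = pn + q. Substituting:
  pn + q = 6(p(n-1) + q) + 6n - 4.
Matching the n-coefficient: p = 6p + 6 ⇒ p = - \frac{6}{5}.
Matching constants: q = -6p + 6q - 4 ⇒ q = - \frac{16}{25}.
General: x(n) = A·(6)^n - \frac{6 n}{5} - \frac{16}{25}.
Apply x(0) = -3: A - \frac{16}{25} = -3 ⇒ A = - \frac{59}{25}.
So x(n) = - \frac{59 \cdot 6^{n}}{25} - \frac{6 n}{5} - \frac{16}{25}.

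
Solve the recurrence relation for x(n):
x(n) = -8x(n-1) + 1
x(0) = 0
First-order linear non-homogeneous.
Homogeneous solution: x_h(n) = A·(-8)^n.
Try constant particular solution x_p = K: K = -8K + 1 ⇒ K = \frac{1}{9}.
General: x(n) = A·(-8)^n + \frac{1}{9}.
Apply x(0) = 0: A + \frac{1}{9} = 0 ⇒ A = - \frac{1}{9}.
So x(n) = \frac{1}{9} - \frac{\left(-8\right)^{n}}{9}.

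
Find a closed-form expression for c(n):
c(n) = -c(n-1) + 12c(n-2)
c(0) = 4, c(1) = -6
Characteristic equation: x² + x - 12 = 0, which factors as (x - (-4))(x - (3)) = 0.
Roots r₁ = -4, r₂ = 3 (distinct).
General solution: c(n) = A·(-4)^n + B·(3)^n.
From c(0) = 4: A + B = 4.
From c(1) = -6: -4A + 3B = -6.
Solving: A = \frac{18}{7}, B = \frac{10}{7}.
So c(n) = \frac{18 \left(-4\right)^{n}}{7} + \frac{10 \cdot 3^{n}}{7}.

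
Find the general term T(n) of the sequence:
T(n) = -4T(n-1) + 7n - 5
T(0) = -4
First-order linear with linear forcing.
Homogeneous solution: T_h(n) = A·(-4)^n.
Try particular T_p(n) = pn + q. Substituting:
  pn + q = -4(p(n-1) + q) + 7n - 5.
Matching the n-coefficient: p = -4p + 7 ⇒ p = \frac{7}{5}.
Matching constants: q = 4p - 4q - 5 ⇒ q = \frac{3}{25}.
General: T(n) = A·(-4)^n + \frac{7 n}{5} + \frac{3}{25}.
Apply T(0) = -4: A + \frac{3}{25} = -4 ⇒ A = - \frac{103}{25}.
So T(n) = - \frac{103 \left(-4\right)^{n}}{25} + \frac{7 n}{5} + \frac{3}{25}.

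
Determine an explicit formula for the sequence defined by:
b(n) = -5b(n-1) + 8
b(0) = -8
First-order linear non-homogeneous.
Homogeneous solution: b_h(n) = A·(-5)^n.
Try constant particular solution b_p = K: K = -5K + 8 ⇒ K = \frac{4}{3}.
General: b(n) = A·(-5)^n + \frac{4}{3}.
Apply b(0) = -8: A + \frac{4}{3} = -8 ⇒ A = - \frac{28}{3}.
So b(n) = \frac{4}{3} - \frac{28 \left(-5\right)^{n}}{3}.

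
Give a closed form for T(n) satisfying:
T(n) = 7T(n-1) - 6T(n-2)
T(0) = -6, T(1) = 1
Characteristic equation: x² - 7x + 6 = 0, which factors as (x - (6))(x - (1)) = 0.
Roots r₁ = 6, r₂ = 1 (distinct).
General solution: T(n) = A·(6)^n + B·(1)^n.
From T(0) = -6: A + B = -6.
From T(1) = 1: 6A + B = 1.
Solving: A = \frac{7}{5}, B = - \frac{37}{5}.
So T(n) = \frac{7 \cdot 6^{n}}{5} - \frac{37}{5}.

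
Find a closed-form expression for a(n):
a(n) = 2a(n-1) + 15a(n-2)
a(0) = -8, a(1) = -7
Characteristic equation: x² - 2x - 15 = 0, which factors as (x - (5))(x - (-3)) = 0.
Roots r₁ = 5, r₂ = -3 (distinct).
General solution: a(n) = A·(5)^n + B·(-3)^n.
From a(0) = -8: A + B = -8.
From a(1) = -7: 5A - 3B = -7.
Solving: A = - \frac{31}{8}, B = - \frac{33}{8}.
So a(n) = - \frac{33 \left(-3\right)^{n}}{8} - \frac{31 \cdot 5^{n}}{8}.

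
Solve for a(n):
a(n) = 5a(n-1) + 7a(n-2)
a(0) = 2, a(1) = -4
Characteristic equation: x² - 5x - 7 = 0.
Discriminant Δ = (5)² + 4·(7) = 53.
Roots r₁,₂ = (5 ± √53)/2, so r₁ = \frac{5}{2} + \frac{\sqrt{53}}{2}, r₂ = \frac{5}{2} - \frac{\sqrt{53}}{2}.
General solution: a(n) = A·r₁^n + B·r₂^n.
From the initial conditions, A + B = 2 and r₁A + r₂B = -4.
Since r₁ - r₂ = √53: A = (-4 - (2)r₂)/√53 = 1 - \frac{9 \sqrt{53}}{53}, and B = 2 - A = 1 + \frac{9 \sqrt{53}}{53}.
So a(n) = \left(1 - \frac{9 \sqrt{53}}{53}\right)\left(\frac{5}{2} + \frac{\sqrt{53}}{2}\right)^n + \left(1 + \frac{9 \sqrt{53}}{53}\right)\left(\frac{5}{2} - \frac{\sqrt{53}}{2}\right)^n.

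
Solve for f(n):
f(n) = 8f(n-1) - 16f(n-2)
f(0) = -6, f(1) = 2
Characteristic equation: x² - 8x + 16 = 0, which is (x - (4))².
Repeated root r = 4.
General solution: f(n) = (A + Bn)·(4)^n.
From f(0) = -6: A = -6.
From f(1) = 2: (A + B)·(4) = 2 ⇒ B = \frac{13}{2}.
So f(n) = \left(\frac{13 n}{2} - 6\right) \cdot (4)^n.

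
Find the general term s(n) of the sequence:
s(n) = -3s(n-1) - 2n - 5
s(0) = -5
First-order linear with linear forcing.
Homogeneous solution: s_h(n) = A·(-3)^n.
Try particular s_p(n) = pn + q. Substituting:
  pn + q = -3(p(n-1) + q) - 2n - 5.
Matching the n-coefficient: p = -3p - 2 ⇒ p = - \frac{1}{2}.
Matching constants: q = 3p - 3q - 5 ⇒ q = - \frac{13}{8}.
General: s(n) = A·(-3)^n - \frac{n}{2} - \frac{13}{8}.
Apply s(0) = -5: A - \frac{13}{8} = -5 ⇒ A = - \frac{27}{8}.
So s(n) = - \frac{27 \left(-3\right)^{n}}{8} - \frac{n}{2} - \frac{13}{8}.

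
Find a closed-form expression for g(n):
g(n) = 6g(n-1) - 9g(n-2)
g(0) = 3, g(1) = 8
Characteristic equation: x² - 6x + 9 = 0, which is (x - (3))².
Repeated root r = 3.
General solution: g(n) = (A + Bn)·(3)^n.
From g(0) = 3: A = 3.
From g(1) = 8: (A + B)·(3) = 8 ⇒ B = - \frac{1}{3}.
So g(n) = \left(3 - \frac{n}{3}\right) \cdot (3)^n.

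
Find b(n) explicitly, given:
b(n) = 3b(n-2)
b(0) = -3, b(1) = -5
Characteristic equation: x² - 3 = 0.
Discriminant Δ = (0)² + 4·(3) = 12.
Roots r₁,₂ = (0 ± √12)/2, so r₁ = \sqrt{3}, r₂ = - \sqrt{3}.
General solution: b(n) = A·r₁^n + B·r₂^n.
From the initial conditions, A + B = -3 and r₁A + r₂B = -5.
Since r₁ - r₂ = √12: A = (-5 - (-3)r₂)/√12 = - \frac{3}{2} - \frac{5 \sqrt{3}}{6}, and B = -3 - A = - \frac{3}{2} + \frac{5 \sqrt{3}}{6}.
So b(n) = \left(- \frac{3}{2} - \frac{5 \sqrt{3}}{6}\right)\left(\sqrt{3}\right)^n + \left(- \frac{3}{2} + \frac{5 \sqrt{3}}{6}\right)\left(- \sqrt{3}\right)^n.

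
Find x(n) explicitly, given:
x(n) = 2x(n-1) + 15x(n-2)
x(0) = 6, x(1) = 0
Characteristic equation: x² - 2x - 15 = 0, which factors as (x - (-3))(x - (5)) = 0.
Roots r₁ = -3, r₂ = 5 (distinct).
General solution: x(n) = A·(-3)^n + B·(5)^n.
From x(0) = 6: A + B = 6.
From x(1) = 0: -3A + 5B = 0.
Solving: A = \frac{15}{4}, B = \frac{9}{4}.
So x(n) = \frac{15 \left(-3\right)^{n}}{4} + \frac{9 \cdot 5^{n}}{4}.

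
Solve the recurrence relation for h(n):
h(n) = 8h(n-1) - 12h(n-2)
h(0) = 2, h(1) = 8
Characteristic equation: x² - 8x + 12 = 0, which factors as (x - (2))(x - (6)) = 0.
Roots r₁ = 2, r₂ = 6 (distinct).
General solution: h(n) = A·(2)^n + B·(6)^n.
From h(0) = 2: A + B = 2.
From h(1) = 8: 2A + 6B = 8.
Solving: A = 1, B = 1.
So h(n) = 2^{n} + 6^{n}.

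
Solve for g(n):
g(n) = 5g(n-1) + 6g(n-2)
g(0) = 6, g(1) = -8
Characteristic equation: x² - 5x - 6 = 0, which factors as (x - (6))(x - (-1)) = 0.
Roots r₁ = 6, r₂ = -1 (distinct).
General solution: g(n) = A·(6)^n + B·(-1)^n.
From g(0) = 6: A + B = 6.
From g(1) = -8: 6A - B = -8.
Solving: A = - \frac{2}{7}, B = \frac{44}{7}.
So g(n) = \frac{44 \left(-1\right)^{n}}{7} - \frac{2 \cdot 6^{n}}{7}.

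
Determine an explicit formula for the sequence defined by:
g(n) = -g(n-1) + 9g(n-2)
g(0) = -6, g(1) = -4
Characteristic equation: x² + x - 9 = 0.
Discriminant Δ = (-1)² + 4·(9) = 37.
Roots r₁,₂ = (-1 ± √37)/2, so r₁ = - \frac{1}{2} + \frac{\sqrt{37}}{2}, r₂ = - \frac{\sqrt{37}}{2} - \frac{1}{2}.
General solution: g(n) = A·r₁^n + B·r₂^n.
From the initial conditions, A + B = -6 and r₁A + r₂B = -4.
Since r₁ - r₂ = √37: A = (-4 - (-6)r₂)/√37 = -3 - \frac{7 \sqrt{37}}{37}, and B = -6 - A = -3 + \frac{7 \sqrt{37}}{37}.
So g(n) = \left(-3 - \frac{7 \sqrt{37}}{37}\right)\left(- \frac{1}{2} + \frac{\sqrt{37}}{2}\right)^n + \left(-3 + \frac{7 \sqrt{37}}{37}\right)\left(- \frac{\sqrt{37}}{2} - \frac{1}{2}\right)^n.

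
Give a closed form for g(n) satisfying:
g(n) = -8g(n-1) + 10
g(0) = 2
First-order linear non-homogeneous.
Homogeneous solution: g_h(n) = A·(-8)^n.
Try constant particular solution g_p = K: K = -8K + 10 ⇒ K = \frac{10}{9}.
General: g(n) = A·(-8)^n + \frac{10}{9}.
Apply g(0) = 2: A + \frac{10}{9} = 2 ⇒ A = \frac{8}{9}.
So g(n) = \frac{8 \left(-8\right)^{n}}{9} + \frac{10}{9}.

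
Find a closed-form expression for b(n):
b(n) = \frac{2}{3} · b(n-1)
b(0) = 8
Pure geometric recurrence with ratio \frac{2}{3}.
By induction b(n) = b(0) · (\frac{2}{3})^n = 8 \left(\frac{2}{3}\right)^{n}.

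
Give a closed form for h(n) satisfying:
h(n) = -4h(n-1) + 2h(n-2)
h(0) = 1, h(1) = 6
Characteristic equation: x² + 4x - 2 = 0.
Discriminant Δ = (-4)² + 4·(2) = 24.
Roots r₁,₂ = (-4 ± √24)/2, so r₁ = -2 + \sqrt{6}, r₂ = - \sqrt{6} - 2.
General solution: h(n) = A·r₁^n + B·r₂^n.
From the initial conditions, A + B = 1 and r₁A + r₂B = 6.
Since r₁ - r₂ = √24: A = (6 - (1)r₂)/√24 = \frac{1}{2} + \frac{2 \sqrt{6}}{3}, and B = 1 - A = \frac{1}{2} - \frac{2 \sqrt{6}}{3}.
So h(n) = \left(\frac{1}{2} + \frac{2 \sqrt{6}}{3}\right)\left(-2 + \sqrt{6}\right)^n + \left(\frac{1}{2} - \frac{2 \sqrt{6}}{3}\right)\left(- \sqrt{6} - 2\right)^n.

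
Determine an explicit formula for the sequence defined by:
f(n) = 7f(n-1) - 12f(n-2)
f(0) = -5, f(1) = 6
Characteristic equation: x² - 7x + 12 = 0, which factors as (x - (3))(x - (4)) = 0.
Roots r₁ = 3, r₂ = 4 (distinct).
General solution: f(n) = A·(3)^n + B·(4)^n.
From f(0) = -5: A + B = -5.
From f(1) = 6: 3A + 4B = 6.
Solving: A = -26, B = 21.
So f(n) = - 26 \cdot 3^{n} + 21 \cdot 4^{n}.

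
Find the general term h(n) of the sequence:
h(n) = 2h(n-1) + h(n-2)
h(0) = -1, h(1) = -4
Characteristic equation: x² - 2x - 1 = 0.
Discriminant Δ = (2)² + 4·(1) = 8.
Roots r₁,₂ = (2 ± √8)/2, so r₁ = 1 + \sqrt{2}, r₂ = 1 - \sqrt{2}.
General solution: h(n) = A·r₁^n + B·r₂^n.
From the initial conditions, A + B = -1 and r₁A + r₂B = -4.
Since r₁ - r₂ = √8: A = (-4 - (-1)r₂)/√8 = - \frac{3 \sqrt{2}}{4} - \frac{1}{2}, and B = -1 - A = - \frac{1}{2} + \frac{3 \sqrt{2}}{4}.
So h(n) = \left(- \frac{3 \sqrt{2}}{4} - \frac{1}{2}\right)\left(1 + \sqrt{2}\right)^n + \left(- \frac{1}{2} + \frac{3 \sqrt{2}}{4}\right)\left(1 - \sqrt{2}\right)^n.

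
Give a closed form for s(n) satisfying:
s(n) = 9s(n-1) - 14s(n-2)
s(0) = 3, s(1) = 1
Characteristic equation: x² - 9x + 14 = 0, which factors as (x - (2))(x - (7)) = 0.
Roots r₁ = 2, r₂ = 7 (distinct).
General solution: s(n) = A·(2)^n + B·(7)^n.
From s(0) = 3: A + B = 3.
From s(1) = 1: 2A + 7B = 1.
Solving: A = 4, B = -1.
So s(n) = 4 \cdot 2^{n} - 7^{n}.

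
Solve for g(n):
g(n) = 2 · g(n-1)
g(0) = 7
Pure geometric recurrence with ratio 2.
By induction g(n) = g(0) · (2)^n = 7 \cdot 2^{n}.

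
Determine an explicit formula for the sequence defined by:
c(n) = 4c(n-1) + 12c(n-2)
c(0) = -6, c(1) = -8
Characteristic equation: x² - 4x - 12 = 0, which factors as (x - (-2))(x - (6)) = 0.
Roots r₁ = -2, r₂ = 6 (distinct).
General solution: c(n) = A·(-2)^n + B·(6)^n.
From c(0) = -6: A + B = -6.
From c(1) = -8: -2A + 6B = -8.
Solving: A = - \frac{7}{2}, B = - \frac{5}{2}.
So c(n) = - \frac{7 \left(-2\right)^{n}}{2} - \frac{5 \cdot 6^{n}}{2}.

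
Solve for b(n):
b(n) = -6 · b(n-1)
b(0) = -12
Pure geometric recurrence with ratio -6.
By induction b(n) = b(0) · (-6)^n = - 12 \left(-6\right)^{n}.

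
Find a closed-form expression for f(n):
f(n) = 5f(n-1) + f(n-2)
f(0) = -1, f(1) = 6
Characteristic equation: x² - 5x - 1 = 0.
Discriminant Δ = (5)² + 4·(1) = 29.
Roots r₁,₂ = (5 ± √29)/2, so r₁ = \frac{5}{2} + \frac{\sqrt{29}}{2}, r₂ = \frac{5}{2} - \frac{\sqrt{29}}{2}.
General solution: f(n) = A·r₁^n + B·r₂^n.
From the initial conditions, A + B = -1 and r₁A + r₂B = 6.
Since r₁ - r₂ = √29: A = (6 - (-1)r₂)/√29 = - \frac{1}{2} + \frac{17 \sqrt{29}}{58}, and B = -1 - A = - \frac{17 \sqrt{29}}{58} - \frac{1}{2}.
So f(n) = \left(- \frac{1}{2} + \frac{17 \sqrt{29}}{58}\right)\left(\frac{5}{2} + \frac{\sqrt{29}}{2}\right)^n + \left(- \frac{17 \sqrt{29}}{58} - \frac{1}{2}\right)\left(\frac{5}{2} - \frac{\sqrt{29}}{2}\right)^n.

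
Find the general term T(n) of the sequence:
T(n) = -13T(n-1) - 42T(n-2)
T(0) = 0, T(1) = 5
Characteristic equation: x² + 13x + 42 = 0, which factors as (x - (-6))(x - (-7)) = 0.
Roots r₁ = -6, r₂ = -7 (distinct).
General solution: T(n) = A·(-6)^n + B·(-7)^n.
From T(0) = 0: A + B = 0.
From T(1) = 5: -6A - 7B = 5.
Solving: A = 5, B = -5.
So T(n) = 5 \left(-6\right)^{n} - 5 \left(-7\right)^{n}.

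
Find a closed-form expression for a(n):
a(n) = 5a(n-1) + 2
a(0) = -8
First-order linear non-homogeneous.
Homogeneous solution: a_h(n) = A·(5)^n.
Try constant particular solution a_p = K: K = 5K + 2 ⇒ K = - \frac{1}{2}.
General: a(n) = A·(5)^n - \frac{1}{2}.
Apply a(0) = -8: A - \frac{1}{2} = -8 ⇒ A = - \frac{15}{2}.
So a(n) = - \frac{15 \cdot 5^{n}}{2} - \frac{1}{2}.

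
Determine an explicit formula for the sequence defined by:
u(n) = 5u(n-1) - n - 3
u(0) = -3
First-order linear with linear forcing.
Homogeneous solution: u_h(n) = A·(5)^n.
Try particular u_p(n) = pn + q. Substituting:
  pn + q = 5(p(n-1) + q) - n - 3.
Matching the n-coefficient: p = 5p - 1 ⇒ p = \frac{1}{4}.
Matching constants: q = -5p + 5q - 3 ⇒ q = \frac{17}{16}.
General: u(n) = A·(5)^n + \frac{n}{4} + \frac{17}{16}.
Apply u(0) = -3: A + \frac{17}{16} = -3 ⇒ A = - \frac{65}{16}.
So u(n) = - \frac{65 \cdot 5^{n}}{16} + \frac{n}{4} + \frac{17}{16}.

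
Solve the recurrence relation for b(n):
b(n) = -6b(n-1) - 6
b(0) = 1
First-order linear non-homogeneous.
Homogeneous solution: b_h(n) = A·(-6)^n.
Try constant particular solution b_p = K: K = -6K - 6 ⇒ K = - \frac{6}{7}.
General: b(n) = A·(-6)^n - \frac{6}{7}.
Apply b(0) = 1: A - \frac{6}{7} = 1 ⇒ A = \frac{13}{7}.
So b(n) = \frac{13 \left(-6\right)^{n}}{7} - \frac{6}{7}.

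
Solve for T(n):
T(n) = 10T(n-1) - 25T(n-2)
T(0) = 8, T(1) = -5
Characteristic equation: x² - 10x + 25 = 0, which is (x - (5))².
Repeated root r = 5.
General solution: T(n) = (A + Bn)·(5)^n.
From T(0) = 8: A = 8.
From T(1) = -5: (A + B)·(5) = -5 ⇒ B = -9.
So T(n) = \left(8 - 9 n\right) \cdot (5)^n.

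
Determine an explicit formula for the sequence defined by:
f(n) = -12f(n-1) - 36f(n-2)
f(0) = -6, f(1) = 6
Characteristic equation: x² + 12x + 36 = 0, which is (x - (-6))².
Repeated root r = -6.
General solution: f(n) = (A + Bn)·(-6)^n.
From f(0) = -6: A = -6.
From f(1) = 6: (A + B)·(-6) = 6 ⇒ B = 5.
So f(n) = \left(5 n - 6\right) \cdot (-6)^n.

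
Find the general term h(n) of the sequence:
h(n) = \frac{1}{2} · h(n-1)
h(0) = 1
Pure geometric recurrence with ratio \frac{1}{2}.
By induction h(n) = h(0) · (\frac{1}{2})^n = \left(\frac{1}{2}\right)^{n}.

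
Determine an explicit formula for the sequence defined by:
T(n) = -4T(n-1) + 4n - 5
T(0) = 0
First-order linear with linear forcing.
Homogeneous solution: T_h(n) = A·(-4)^n.
Try particular T_p(n) = pn + q. Substituting:
  pn + q = -4(p(n-1) + q) + 4n - 5.
Matching the n-coefficient: p = -4p + 4 ⇒ p = \frac{4}{5}.
Matching constants: q = 4p - 4q - 5 ⇒ q = - \frac{9}{25}.
General: T(n) = A·(-4)^n + \frac{4 n}{5} - \frac{9}{25}.
Apply T(0) = 0: A - \frac{9}{25} = 0 ⇒ A = \frac{9}{25}.
So T(n) = \frac{9 \left(-4\right)^{n}}{25} + \frac{4 n}{5} - \frac{9}{25}.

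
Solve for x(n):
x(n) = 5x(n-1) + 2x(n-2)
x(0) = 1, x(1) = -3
Characteristic equation: x² - 5x - 2 = 0.
Discriminant Δ = (5)² + 4·(2) = 33.
Roots r₁,₂ = (5 ± √33)/2, so r₁ = \frac{5}{2} + \frac{\sqrt{33}}{2}, r₂ = \frac{5}{2} - \frac{\sqrt{33}}{2}.
General solution: x(n) = A·r₁^n + B·r₂^n.
From the initial conditions, A + B = 1 and r₁A + r₂B = -3.
Since r₁ - r₂ = √33: A = (-3 - (1)r₂)/√33 = \frac{1}{2} - \frac{\sqrt{33}}{6}, and B = 1 - A = \frac{1}{2} + \frac{\sqrt{33}}{6}.
So x(n) = \left(\frac{1}{2} - \frac{\sqrt{33}}{6}\right)\left(\frac{5}{2} + \frac{\sqrt{33}}{2}\right)^n + \left(\frac{1}{2} + \frac{\sqrt{33}}{6}\right)\left(\frac{5}{2} - \frac{\sqrt{33}}{2}\right)^n.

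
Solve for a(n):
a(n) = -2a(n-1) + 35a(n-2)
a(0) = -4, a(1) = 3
Characteristic equation: x² + 2x - 35 = 0, which factors as (x - (-7))(x - (5)) = 0.
Roots r₁ = -7, r₂ = 5 (distinct).
General solution: a(n) = A·(-7)^n + B·(5)^n.
From a(0) = -4: A + B = -4.
From a(1) = 3: -7A + 5B = 3.
Solving: A = - \frac{23}{12}, B = - \frac{25}{12}.
So a(n) = - \frac{23 \left(-7\right)^{n}}{12} - \frac{25 \cdot 5^{n}}{12}.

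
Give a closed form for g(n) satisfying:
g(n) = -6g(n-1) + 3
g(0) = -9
First-order linear non-homogeneous.
Homogeneous solution: g_h(n) = A·(-6)^n.
Try constant particular solution g_p = K: K = -6K + 3 ⇒ K = \frac{3}{7}.
General: g(n) = A·(-6)^n + \frac{3}{7}.
Apply g(0) = -9: A + \frac{3}{7} = -9 ⇒ A = - \frac{66}{7}.
So g(n) = \frac{3}{7} - \frac{66 \left(-6\right)^{n}}{7}.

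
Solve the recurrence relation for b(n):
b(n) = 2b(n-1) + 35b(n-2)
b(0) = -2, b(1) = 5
Characteristic equation: x² - 2x - 35 = 0, which factors as (x - (7))(x - (-5)) = 0.
Roots r₁ = 7, r₂ = -5 (distinct).
General solution: b(n) = A·(7)^n + B·(-5)^n.
From b(0) = -2: A + B = -2.
From b(1) = 5: 7A - 5B = 5.
Solving: A = - \frac{5}{12}, B = - \frac{19}{12}.
So b(n) = - \frac{19 \left(-5\right)^{n}}{12} - \frac{5 \cdot 7^{n}}{12}.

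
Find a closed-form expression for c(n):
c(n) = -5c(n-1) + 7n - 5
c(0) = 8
First-order linear with linear forcing.
Homogeneous solution: c_h(n) = A·(-5)^n.
Try particular c_p(n) = pn + q. Substituting:
  pn + q = -5(p(n-1) + q) + 7n - 5.
Matching the n-coefficient: p = -5p + 7 ⇒ p = \frac{7}{6}.
Matching constants: q = 5p - 5q - 5 ⇒ q = \frac{5}{36}.
General: c(n) = A·(-5)^n + \frac{7 n}{6} + \frac{5}{36}.
Apply c(0) = 8: A + \frac{5}{36} = 8 ⇒ A = \frac{283}{36}.
So c(n) = \frac{283 \left(-5\right)^{n}}{36} + \frac{7 n}{6} + \frac{5}{36}.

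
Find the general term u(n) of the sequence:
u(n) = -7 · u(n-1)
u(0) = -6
Pure geometric recurrence with ratio -7.
By induction u(n) = u(0) · (-7)^n = - 6 \left(-7\right)^{n}.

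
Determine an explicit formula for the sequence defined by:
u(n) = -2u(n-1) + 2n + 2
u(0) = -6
First-order linear with linear forcing.
Homogeneous solution: u_h(n) = A·(-2)^n.
Try particular u_p(n) = pn + q. Substituting:
  pn + q = -2(p(n-1) + q) + 2n + 2.
Matching the n-coefficient: p = -2p + 2 ⇒ p = \frac{2}{3}.
Matching constants: q = 2p - 2q + 2 ⇒ q = \frac{10}{9}.
General: u(n) = A·(-2)^n + \frac{2 n}{3} + \frac{10}{9}.
Apply u(0) = -6: A + \frac{10}{9} = -6 ⇒ A = - \frac{64}{9}.
So u(n) = - \frac{64 \left(-2\right)^{n}}{9} + \frac{2 n}{3} + \frac{10}{9}.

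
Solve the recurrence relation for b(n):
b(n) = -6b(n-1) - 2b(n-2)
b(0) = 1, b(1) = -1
Characteristic equation: x² + 6x + 2 = 0.
Discriminant Δ = (-6)² + 4·(-2) = 28.
Roots r₁,₂ = (-6 ± √28)/2, so r₁ = -3 + \sqrt{7}, r₂ = -3 - \sqrt{7}.
General solution: b(n) = A·r₁^n + B·r₂^n.
From the initial conditions, A + B = 1 and r₁A + r₂B = -1.
Since r₁ - r₂ = √28: A = (-1 - (1)r₂)/√28 = \frac{\sqrt{7}}{7} + \frac{1}{2}, and B = 1 - A = \frac{1}{2} - \frac{\sqrt{7}}{7}.
So b(n) = \left(\frac{\sqrt{7}}{7} + \frac{1}{2}\right)\left(-3 + \sqrt{7}\right)^n + \left(\frac{1}{2} - \frac{\sqrt{7}}{7}\right)\left(-3 - \sqrt{7}\right)^n.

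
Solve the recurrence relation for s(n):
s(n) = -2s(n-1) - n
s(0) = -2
First-order linear with linear forcing.
Homogeneous solution: s_h(n) = A·(-2)^n.
Try particular s_p(n) = pn + q. Substituting:
  pn + q = -2(p(n-1) + q) - n.
Matching the n-coefficient: p = -2p - 1 ⇒ p = - \frac{1}{3}.
Matching constants: q = 2p - 2q ⇒ q = - \frac{2}{9}.
General: s(n) = A·(-2)^n - \frac{n}{3} - \frac{2}{9}.
Apply s(0) = -2: A - \frac{2}{9} = -2 ⇒ A = - \frac{16}{9}.
So s(n) = - \frac{16 \left(-2\right)^{n}}{9} - \frac{n}{3} - \frac{2}{9}.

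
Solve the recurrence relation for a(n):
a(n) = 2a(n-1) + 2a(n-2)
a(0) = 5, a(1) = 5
Characteristic equation: x² - 2x - 2 = 0.
Discriminant Δ = (2)² + 4·(2) = 12.
Roots r₁,₂ = (2 ± √12)/2, so r₁ = 1 + \sqrt{3}, r₂ = 1 - \sqrt{3}.
General solution: a(n) = A·r₁^n + B·r₂^n.
From the initial conditions, A + B = 5 and r₁A + r₂B = 5.
Since r₁ - r₂ = √12: A = (5 - (5)r₂)/√12 = \frac{5}{2}, and B = 5 - A = \frac{5}{2}.
So a(n) = \left(\frac{5}{2}\right)\left(1 + \sqrt{3}\right)^n + \left(\frac{5}{2}\right)\left(1 - \sqrt{3}\right)^n.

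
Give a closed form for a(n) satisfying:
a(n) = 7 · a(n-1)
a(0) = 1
Pure geometric recurrence with ratio 7.
By induction a(n) = a(0) · (7)^n = 7^{n}.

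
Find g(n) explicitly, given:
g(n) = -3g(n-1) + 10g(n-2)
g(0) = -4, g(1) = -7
Characteristic equation: x² + 3x - 10 = 0, which factors as (x - (2))(x - (-5)) = 0.
Roots r₁ = 2, r₂ = -5 (distinct).
General solution: g(n) = A·(2)^n + B·(-5)^n.
From g(0) = -4: A + B = -4.
From g(1) = -7: 2A - 5B = -7.
Solving: A = - \frac{27}{7}, B = - \frac{1}{7}.
So g(n) = - \frac{\left(-5\right)^{n}}{7} - \frac{27 \cdot 2^{n}}{7}.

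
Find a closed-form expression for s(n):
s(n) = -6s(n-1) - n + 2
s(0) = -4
First-order linear with linear forcing.
Homogeneous solution: s_h(n) = A·(-6)^n.
Try particular s_p(n) = pn + q. Substituting:
  pn + q = -6(p(n-1) + q) - n + 2.
Matching the n-coefficient: p = -6p - 1 ⇒ p = - \frac{1}{7}.
Matching constants: q = 6p - 6q + 2 ⇒ q = \frac{8}{49}.
General: s(n) = A·(-6)^n - \frac{n}{7} + \frac{8}{49}.
Apply s(0) = -4: A + \frac{8}{49} = -4 ⇒ A = - \frac{204}{49}.
So s(n) = - \frac{204 \left(-6\right)^{n}}{49} - \frac{n}{7} + \frac{8}{49}.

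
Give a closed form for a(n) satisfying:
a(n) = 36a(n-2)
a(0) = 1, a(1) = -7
Characteristic equation: x² - 36 = 0, which factors as (x - (6))(x - (-6)) = 0.
Roots r₁ = 6, r₂ = -6 (distinct).
General solution: a(n) = A·(6)^n + B·(-6)^n.
From a(0) = 1: A + B = 1.
From a(1) = -7: 6A - 6B = -7.
Solving: A = - \frac{1}{12}, B = \frac{13}{12}.
So a(n) = \frac{13 \left(-6\right)^{n}}{12} - \frac{6^{n}}{12}.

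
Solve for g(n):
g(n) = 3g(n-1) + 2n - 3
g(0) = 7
First-order linear with linear forcing.
Homogeneous solution: g_h(n) = A·(3)^n.
Try particular g_p(n) = pn + q. Substituting:
  pn + q = 3(p(n-1) + q) + 2n - 3.
Matching the n-coefficient: p = 3p + 2 ⇒ p = -1.
Matching constants: q = -3p + 3q - 3 ⇒ q = 0.
General: g(n) = A·(3)^n - n + 0.
Apply g(0) = 7: A + 0 = 7 ⇒ A = 7.
So g(n) = 7 \cdot 3^{n} - n.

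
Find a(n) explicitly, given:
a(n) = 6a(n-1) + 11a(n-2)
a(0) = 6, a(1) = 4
Characteristic equation: x² - 6x - 11 = 0.
Discriminant Δ = (6)² + 4·(11) = 80.
Roots r₁,₂ = (6 ± √80)/2, so r₁ = 3 + 2 \sqrt{5}, r₂ = 3 - 2 \sqrt{5}.
General solution: a(n) = A·r₁^n + B·r₂^n.
From the initial conditions, A + B = 6 and r₁A + r₂B = 4.
Since r₁ - r₂ = √80: A = (4 - (6)r₂)/√80 = 3 - \frac{7 \sqrt{5}}{10}, and B = 6 - A = \frac{7 \sqrt{5}}{10} + 3.
So a(n) = \left(3 - \frac{7 \sqrt{5}}{10}\right)\left(3 + 2 \sqrt{5}\right)^n + \left(\frac{7 \sqrt{5}}{10} + 3\right)\left(3 - 2 \sqrt{5}\right)^n.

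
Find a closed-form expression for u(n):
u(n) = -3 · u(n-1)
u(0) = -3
Pure geometric recurrence with ratio -3.
By induction u(n) = u(0) · (-3)^n = - 3 \left(-3\right)^{n}.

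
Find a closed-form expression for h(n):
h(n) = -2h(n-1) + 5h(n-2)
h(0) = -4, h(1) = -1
Characteristic equation: x² + 2x - 5 = 0.
Discriminant Δ = (-2)² + 4·(5) = 24.
Roots r₁,₂ = (-2 ± √24)/2, so r₁ = -1 + \sqrt{6}, r₂ = - \sqrt{6} - 1.
General solution: h(n) = A·r₁^n + B·r₂^n.
From the initial conditions, A + B = -4 and r₁A + r₂B = -1.
Since r₁ - r₂ = √24: A = (-1 - (-4)r₂)/√24 = -2 - \frac{5 \sqrt{6}}{12}, and B = -4 - A = -2 + \frac{5 \sqrt{6}}{12}.
So h(n) = \left(-2 - \frac{5 \sqrt{6}}{12}\right)\left(-1 + \sqrt{6}\right)^n + \left(-2 + \frac{5 \sqrt{6}}{12}\right)\left(- \sqrt{6} - 1\right)^n.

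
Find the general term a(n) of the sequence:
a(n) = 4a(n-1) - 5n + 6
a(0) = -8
First-order linear with linear forcing.
Homogeneous solution: a_h(n) = A·(4)^n.
Try particular a_p(n) = pn + q. Substituting:
  pn + q = 4(p(n-1) + q) - 5n + 6.
Matching the n-coefficient: p = 4p - 5 ⇒ p = \frac{5}{3}.
Matching constants: q = -4p + 4q + 6 ⇒ q = \frac{2}{9}.
General: a(n) = A·(4)^n + \frac{5 n}{3} + \frac{2}{9}.
Apply a(0) = -8: A + \frac{2}{9} = -8 ⇒ A = - \frac{74}{9}.
So a(n) = - \frac{74 \cdot 4^{n}}{9} + \frac{5 n}{3} + \frac{2}{9}.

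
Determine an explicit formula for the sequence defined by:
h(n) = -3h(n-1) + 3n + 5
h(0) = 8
First-order linear with linear forcing.
Homogeneous solution: h_h(n) = A·(-3)^n.
Try particular h_p(n) = pn + q. Substituting:
  pn + q = -3(p(n-1) + q) + 3n + 5.
Matching the n-coefficient: p = -3p + 3 ⇒ p = \frac{3}{4}.
Matching constants: q = 3p - 3q + 5 ⇒ q = \frac{29}{16}.
General: h(n) = A·(-3)^n + \frac{3 n}{4} + \frac{29}{16}.
Apply h(0) = 8: A + \frac{29}{16} = 8 ⇒ A = \frac{99}{16}.
So h(n) = \frac{99 \left(-3\right)^{n}}{16} + \frac{3 n}{4} + \frac{29}{16}.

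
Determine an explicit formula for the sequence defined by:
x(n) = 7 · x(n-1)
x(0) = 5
Pure geometric recurrence with ratio 7.
By induction x(n) = x(0) · (7)^n = 5 \cdot 7^{n}.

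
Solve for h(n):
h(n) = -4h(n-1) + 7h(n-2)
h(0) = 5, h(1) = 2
Characteristic equation: x² + 4x - 7 = 0.
Discriminant Δ = (-4)² + 4·(7) = 44.
Roots r₁,₂ = (-4 ± √44)/2, so r₁ = -2 + \sqrt{11}, r₂ = - \sqrt{11} - 2.
General solution: h(n) = A·r₁^n + B·r₂^n.
From the initial conditions, A + B = 5 and r₁A + r₂B = 2.
Since r₁ - r₂ = √44: A = (2 - (5)r₂)/√44 = \frac{6 \sqrt{11}}{11} + \frac{5}{2}, and B = 5 - A = \frac{5}{2} - \frac{6 \sqrt{11}}{11}.
So h(n) = \left(\frac{6 \sqrt{11}}{11} + \frac{5}{2}\right)\left(-2 + \sqrt{11}\right)^n + \left(\frac{5}{2} - \frac{6 \sqrt{11}}{11}\right)\left(- \sqrt{11} - 2\right)^n.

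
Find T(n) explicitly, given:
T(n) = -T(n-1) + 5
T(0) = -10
First-order linear non-homogeneous.
Homogeneous solution: T_h(n) = A·(-1)^n.
Try constant particular solution T_p = K: K = -K + 5 ⇒ K = \frac{5}{2}.
General: T(n) = A·(-1)^n + \frac{5}{2}.
Apply T(0) = -10: A + \frac{5}{2} = -10 ⇒ A = - \frac{25}{2}.
So T(n) = \frac{5}{2} - \frac{25 \left(-1\right)^{n}}{2}.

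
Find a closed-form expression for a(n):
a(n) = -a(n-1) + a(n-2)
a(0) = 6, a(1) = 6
Characteristic equation: x² + x - 1 = 0.
Discriminant Δ = (-1)² + 4·(1) = 5.
Roots r₁,₂ = (-1 ± √5)/2, so r₁ = - \frac{1}{2} + \frac{\sqrt{5}}{2}, r₂ = - \frac{\sqrt{5}}{2} - \frac{1}{2}.
General solution: a(n) = A·r₁^n + B·r₂^n.
From the initial conditions, A + B = 6 and r₁A + r₂B = 6.
Since r₁ - r₂ = √5: A = (6 - (6)r₂)/√5 = 3 + \frac{9 \sqrt{5}}{5}, and B = 6 - A = 3 - \frac{9 \sqrt{5}}{5}.
So a(n) = \left(3 + \frac{9 \sqrt{5}}{5}\right)\left(- \frac{1}{2} + \frac{\sqrt{5}}{2}\right)^n + \left(3 - \frac{9 \sqrt{5}}{5}\right)\left(- \frac{\sqrt{5}}{2} - \frac{1}{2}\right)^n.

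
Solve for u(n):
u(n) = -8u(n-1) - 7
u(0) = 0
First-order linear non-homogeneous.
Homogeneous solution: u_h(n) = A·(-8)^n.
Try constant particular solution u_p = K: K = -8K - 7 ⇒ K = - \frac{7}{9}.
General: u(n) = A·(-8)^n - \frac{7}{9}.
Apply u(0) = 0: A - \frac{7}{9} = 0 ⇒ A = \frac{7}{9}.
So u(n) = \frac{7 \left(-8\right)^{n}}{9} - \frac{7}{9}.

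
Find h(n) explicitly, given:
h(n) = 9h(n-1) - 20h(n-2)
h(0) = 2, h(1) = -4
Characteristic equation: x² - 9x + 20 = 0, which factors as (x - (5))(x - (4)) = 0.
Roots r₁ = 5, r₂ = 4 (distinct).
General solution: h(n) = A·(5)^n + B·(4)^n.
From h(0) = 2: A + B = 2.
From h(1) = -4: 5A + 4B = -4.
Solving: A = -12, B = 14.
So h(n) = 14 \cdot 4^{n} - 12 \cdot 5^{n}.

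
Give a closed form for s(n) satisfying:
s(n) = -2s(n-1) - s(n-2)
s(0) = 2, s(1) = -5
Characteristic equation: x² + 2x + 1 = 0, which is (x - (-1))².
Repeated root r = -1.
General solution: s(n) = (A + Bn)·(-1)^n.
From s(0) = 2: A = 2.
From s(1) = -5: (A + B)·(-1) = -5 ⇒ B = 3.
So s(n) = \left(3 n + 2\right) \cdot (-1)^n.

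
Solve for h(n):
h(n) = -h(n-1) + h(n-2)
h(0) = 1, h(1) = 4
Characteristic equation: x² + x - 1 = 0.
Discriminant Δ = (-1)² + 4·(1) = 5.
Roots r₁,₂ = (-1 ± √5)/2, so r₁ = - \frac{1}{2} + \frac{\sqrt{5}}{2}, r₂ = - \frac{\sqrt{5}}{2} - \frac{1}{2}.
General solution: h(n) = A·r₁^n + B·r₂^n.
From the initial conditions, A + B = 1 and r₁A + r₂B = 4.
Since r₁ - r₂ = √5: A = (4 - (1)r₂)/√5 = \frac{1}{2} + \frac{9 \sqrt{5}}{10}, and B = 1 - A = \frac{1}{2} - \frac{9 \sqrt{5}}{10}.
So h(n) = \left(\frac{1}{2} + \frac{9 \sqrt{5}}{10}\right)\left(- \frac{1}{2} + \frac{\sqrt{5}}{2}\right)^n + \left(\frac{1}{2} - \frac{9 \sqrt{5}}{10}\right)\left(- \frac{\sqrt{5}}{2} - \frac{1}{2}\right)^n.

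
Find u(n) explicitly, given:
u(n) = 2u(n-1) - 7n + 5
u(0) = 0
First-order linear with linear forcing.
Homogeneous solution: u_h(n) = A·(2)^n.
Try particular u_p(n) = pn + q. Substituting:
  pn + q = 2(p(n-1) + q) - 7n + 5.
Matching the n-coefficient: p = 2p - 7 ⇒ p = 7.
Matching constants: q = -2p + 2q + 5 ⇒ q = 9.
General: u(n) = A·(2)^n + 7 n + 9.
Apply u(0) = 0: A + 9 = 0 ⇒ A = -9.
So u(n) = - 9 \cdot 2^{n} + 7 n + 9.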